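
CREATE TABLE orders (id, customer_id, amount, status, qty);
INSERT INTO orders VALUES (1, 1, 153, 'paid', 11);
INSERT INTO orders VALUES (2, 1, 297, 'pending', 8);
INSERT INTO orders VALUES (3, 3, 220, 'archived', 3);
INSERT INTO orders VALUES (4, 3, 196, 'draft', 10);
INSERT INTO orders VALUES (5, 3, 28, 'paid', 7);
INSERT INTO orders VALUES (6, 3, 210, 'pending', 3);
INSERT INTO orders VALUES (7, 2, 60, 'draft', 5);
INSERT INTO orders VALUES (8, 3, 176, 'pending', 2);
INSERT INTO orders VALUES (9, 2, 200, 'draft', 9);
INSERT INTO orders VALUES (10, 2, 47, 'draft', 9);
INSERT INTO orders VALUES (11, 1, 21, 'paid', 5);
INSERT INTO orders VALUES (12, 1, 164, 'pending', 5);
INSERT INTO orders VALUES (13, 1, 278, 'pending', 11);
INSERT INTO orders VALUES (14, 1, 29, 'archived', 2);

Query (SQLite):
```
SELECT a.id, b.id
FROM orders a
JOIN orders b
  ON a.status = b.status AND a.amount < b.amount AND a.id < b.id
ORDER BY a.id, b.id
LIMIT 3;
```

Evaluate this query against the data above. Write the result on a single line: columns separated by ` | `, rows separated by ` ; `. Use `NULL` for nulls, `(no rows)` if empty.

4 | 9 ; 6 | 13 ; 7 | 9

Pairs (a,b) with same status, a.amount < b.amount, a.id < b.id.
status groups: archived:{3,14} draft:{4,7,9,10} paid:{1,5,11} pending:{2,6,8,12,13}
Ordered by (a.id, b.id); first 3.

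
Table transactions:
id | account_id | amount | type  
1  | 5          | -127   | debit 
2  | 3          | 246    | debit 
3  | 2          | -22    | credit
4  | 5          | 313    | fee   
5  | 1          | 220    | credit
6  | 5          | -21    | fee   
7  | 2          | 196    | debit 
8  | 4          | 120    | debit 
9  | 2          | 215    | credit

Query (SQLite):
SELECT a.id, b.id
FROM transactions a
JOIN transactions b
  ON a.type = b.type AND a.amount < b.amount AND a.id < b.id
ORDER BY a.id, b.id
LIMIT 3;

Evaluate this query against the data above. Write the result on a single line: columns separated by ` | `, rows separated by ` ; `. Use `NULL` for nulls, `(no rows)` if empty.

1 | 2 ; 1 | 7 ; 1 | 8

Pairs (a,b) with same type, a.amount < b.amount, a.id < b.id.
type groups: credit:{3,5,9} debit:{1,2,7,8} fee:{4,6}
Ordered by (a.id, b.id); first 3.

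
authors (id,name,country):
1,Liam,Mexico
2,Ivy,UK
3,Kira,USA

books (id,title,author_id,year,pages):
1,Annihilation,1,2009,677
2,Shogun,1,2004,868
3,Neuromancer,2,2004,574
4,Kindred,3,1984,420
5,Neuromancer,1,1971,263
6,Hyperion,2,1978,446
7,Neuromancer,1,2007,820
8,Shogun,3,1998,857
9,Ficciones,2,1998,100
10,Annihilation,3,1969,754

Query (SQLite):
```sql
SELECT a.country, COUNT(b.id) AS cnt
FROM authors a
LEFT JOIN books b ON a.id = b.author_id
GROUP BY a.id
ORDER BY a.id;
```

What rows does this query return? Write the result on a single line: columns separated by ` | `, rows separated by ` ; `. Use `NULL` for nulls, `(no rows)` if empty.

LEFT JOIN keeps every authors row; unmatched ones get NULL for books columns.
Group by authors.id and compute COUNT(b.id). COUNT(col) of an all-NULL group is 0.
  1: ids {1, 2, 5, 7} → COUNT(b.id)=4
  2: ids {3, 6, 9} → COUNT(b.id)=3
  3: ids {4, 8, 10} → COUNT(b.id)=3

Mexico | 4 ; UK | 3 ; USA | 3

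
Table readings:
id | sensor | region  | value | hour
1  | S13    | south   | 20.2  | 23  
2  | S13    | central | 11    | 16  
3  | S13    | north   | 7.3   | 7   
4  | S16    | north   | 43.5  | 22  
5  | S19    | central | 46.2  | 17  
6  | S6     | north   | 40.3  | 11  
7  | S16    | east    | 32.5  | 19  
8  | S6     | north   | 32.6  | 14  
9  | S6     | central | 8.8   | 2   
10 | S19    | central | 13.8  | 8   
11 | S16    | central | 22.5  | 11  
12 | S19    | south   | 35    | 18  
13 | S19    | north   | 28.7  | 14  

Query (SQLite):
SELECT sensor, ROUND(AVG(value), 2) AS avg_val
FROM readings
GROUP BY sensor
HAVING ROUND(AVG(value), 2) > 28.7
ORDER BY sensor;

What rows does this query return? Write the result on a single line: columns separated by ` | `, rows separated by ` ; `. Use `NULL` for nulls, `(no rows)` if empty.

S16 | 32.83 ; S19 | 30.93

Partition readings by sensor; compute ROUND(AVG(value), 2) within each group.
HAVING: keep groups where ROUND(AVG(value), 2) > 28.7.
  S13: ids {1, 2, 3} → ROUND(AVG(value), 2)=12.83
  S16: ids {4, 7, 11} → ROUND(AVG(value), 2)=32.83
  S19: ids {5, 10, 12, 13} → ROUND(AVG(value), 2)=30.93
  S6: ids {6, 8, 9} → ROUND(AVG(value), 2)=27.23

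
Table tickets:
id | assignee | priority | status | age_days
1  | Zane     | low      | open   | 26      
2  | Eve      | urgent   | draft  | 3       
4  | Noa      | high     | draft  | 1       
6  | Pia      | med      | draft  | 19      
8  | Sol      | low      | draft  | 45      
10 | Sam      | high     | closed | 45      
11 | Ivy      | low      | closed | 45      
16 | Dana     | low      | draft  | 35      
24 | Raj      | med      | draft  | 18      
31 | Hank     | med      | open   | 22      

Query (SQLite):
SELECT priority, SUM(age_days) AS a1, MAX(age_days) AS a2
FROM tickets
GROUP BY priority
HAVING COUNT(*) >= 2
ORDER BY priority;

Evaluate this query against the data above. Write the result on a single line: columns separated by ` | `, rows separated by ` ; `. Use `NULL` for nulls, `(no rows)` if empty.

high | 46 | 45 ; low | 151 | 45 ; med | 59 | 22

Group tickets by priority.
Per group compute: SUM(age_days), MAX(age_days).
HAVING: drop groups with fewer than 2 rows.
  high: ids {4, 10} → SUM(age_days)=46, MAX(age_days)=45
  low: ids {1, 8, 11, 16} → SUM(age_days)=151, MAX(age_days)=45
  med: ids {6, 24, 31} → SUM(age_days)=59, MAX(age_days)=22
  urgent: ids {2} → SUM(age_days)=3, MAX(age_days)=3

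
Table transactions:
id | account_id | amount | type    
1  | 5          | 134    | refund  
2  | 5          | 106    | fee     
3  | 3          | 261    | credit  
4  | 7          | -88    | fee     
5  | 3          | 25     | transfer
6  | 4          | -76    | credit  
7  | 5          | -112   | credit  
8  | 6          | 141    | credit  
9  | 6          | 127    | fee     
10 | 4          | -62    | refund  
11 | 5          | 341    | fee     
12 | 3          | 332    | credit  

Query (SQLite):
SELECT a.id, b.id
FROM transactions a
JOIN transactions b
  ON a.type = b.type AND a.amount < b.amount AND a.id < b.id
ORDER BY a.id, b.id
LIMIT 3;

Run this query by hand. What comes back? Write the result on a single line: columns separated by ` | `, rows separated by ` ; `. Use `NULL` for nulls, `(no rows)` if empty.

2 | 9 ; 2 | 11 ; 3 | 12

Pairs (a,b) with same type, a.amount < b.amount, a.id < b.id.
type groups: credit:{3,6,7,8,12} fee:{2,4,9,11} refund:{1,10} transfer:{5}
Ordered by (a.id, b.id); first 3.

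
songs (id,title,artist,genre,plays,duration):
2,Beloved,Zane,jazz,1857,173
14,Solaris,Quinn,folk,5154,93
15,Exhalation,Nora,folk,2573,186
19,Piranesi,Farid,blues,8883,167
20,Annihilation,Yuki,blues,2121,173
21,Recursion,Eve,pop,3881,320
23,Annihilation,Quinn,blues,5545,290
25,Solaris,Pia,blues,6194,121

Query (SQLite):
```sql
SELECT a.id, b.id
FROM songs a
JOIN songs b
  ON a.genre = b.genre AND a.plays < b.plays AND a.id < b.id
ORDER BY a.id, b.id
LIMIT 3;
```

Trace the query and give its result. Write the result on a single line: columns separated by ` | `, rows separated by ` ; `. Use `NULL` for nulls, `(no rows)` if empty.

20 | 23 ; 20 | 25 ; 23 | 25

Pairs (a,b) with same genre, a.plays < b.plays, a.id < b.id.
genre groups: blues:{19,20,23,25} folk:{14,15} jazz:{2} pop:{21}
Ordered by (a.id, b.id); first 3.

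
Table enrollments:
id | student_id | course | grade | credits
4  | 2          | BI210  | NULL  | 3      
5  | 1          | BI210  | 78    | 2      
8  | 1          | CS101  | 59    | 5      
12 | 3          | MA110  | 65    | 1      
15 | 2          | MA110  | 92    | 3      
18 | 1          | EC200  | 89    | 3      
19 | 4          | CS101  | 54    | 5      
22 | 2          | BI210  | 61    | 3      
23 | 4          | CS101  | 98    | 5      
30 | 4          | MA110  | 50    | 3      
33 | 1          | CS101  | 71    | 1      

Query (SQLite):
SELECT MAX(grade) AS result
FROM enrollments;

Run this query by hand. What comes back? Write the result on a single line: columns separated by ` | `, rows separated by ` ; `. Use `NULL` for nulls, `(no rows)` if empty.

98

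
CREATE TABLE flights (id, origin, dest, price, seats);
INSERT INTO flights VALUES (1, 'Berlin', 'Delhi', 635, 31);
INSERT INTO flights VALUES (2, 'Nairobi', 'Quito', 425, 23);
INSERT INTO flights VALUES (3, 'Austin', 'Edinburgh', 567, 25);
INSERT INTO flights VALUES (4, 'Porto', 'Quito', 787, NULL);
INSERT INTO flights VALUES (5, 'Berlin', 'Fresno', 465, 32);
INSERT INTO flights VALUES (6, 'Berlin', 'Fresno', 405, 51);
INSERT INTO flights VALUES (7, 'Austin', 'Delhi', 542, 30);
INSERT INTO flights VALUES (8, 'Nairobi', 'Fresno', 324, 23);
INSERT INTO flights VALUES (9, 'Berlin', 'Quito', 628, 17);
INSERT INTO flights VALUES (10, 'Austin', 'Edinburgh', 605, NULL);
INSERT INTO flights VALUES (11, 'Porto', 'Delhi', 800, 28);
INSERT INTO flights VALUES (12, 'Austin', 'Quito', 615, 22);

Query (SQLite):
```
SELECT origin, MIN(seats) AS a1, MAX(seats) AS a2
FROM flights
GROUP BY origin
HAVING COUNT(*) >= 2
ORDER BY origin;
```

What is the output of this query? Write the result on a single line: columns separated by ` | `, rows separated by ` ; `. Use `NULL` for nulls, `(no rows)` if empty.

Austin | 22 | 30 ; Berlin | 17 | 51 ; Nairobi | 23 | 23 ; Porto | 28 | 28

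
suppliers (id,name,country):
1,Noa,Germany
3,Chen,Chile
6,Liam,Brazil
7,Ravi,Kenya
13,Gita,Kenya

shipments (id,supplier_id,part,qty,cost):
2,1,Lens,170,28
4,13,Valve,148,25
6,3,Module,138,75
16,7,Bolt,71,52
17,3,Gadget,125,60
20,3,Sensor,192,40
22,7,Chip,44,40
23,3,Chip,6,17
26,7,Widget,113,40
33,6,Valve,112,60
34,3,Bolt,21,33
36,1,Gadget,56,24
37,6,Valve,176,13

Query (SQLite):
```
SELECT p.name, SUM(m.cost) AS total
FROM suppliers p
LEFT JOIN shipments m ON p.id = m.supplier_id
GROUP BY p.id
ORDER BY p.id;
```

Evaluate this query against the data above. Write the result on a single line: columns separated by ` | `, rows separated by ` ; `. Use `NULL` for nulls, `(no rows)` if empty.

Noa | 52 ; Chen | 225 ; Liam | 73 ; Ravi | 132 ; Gita | 25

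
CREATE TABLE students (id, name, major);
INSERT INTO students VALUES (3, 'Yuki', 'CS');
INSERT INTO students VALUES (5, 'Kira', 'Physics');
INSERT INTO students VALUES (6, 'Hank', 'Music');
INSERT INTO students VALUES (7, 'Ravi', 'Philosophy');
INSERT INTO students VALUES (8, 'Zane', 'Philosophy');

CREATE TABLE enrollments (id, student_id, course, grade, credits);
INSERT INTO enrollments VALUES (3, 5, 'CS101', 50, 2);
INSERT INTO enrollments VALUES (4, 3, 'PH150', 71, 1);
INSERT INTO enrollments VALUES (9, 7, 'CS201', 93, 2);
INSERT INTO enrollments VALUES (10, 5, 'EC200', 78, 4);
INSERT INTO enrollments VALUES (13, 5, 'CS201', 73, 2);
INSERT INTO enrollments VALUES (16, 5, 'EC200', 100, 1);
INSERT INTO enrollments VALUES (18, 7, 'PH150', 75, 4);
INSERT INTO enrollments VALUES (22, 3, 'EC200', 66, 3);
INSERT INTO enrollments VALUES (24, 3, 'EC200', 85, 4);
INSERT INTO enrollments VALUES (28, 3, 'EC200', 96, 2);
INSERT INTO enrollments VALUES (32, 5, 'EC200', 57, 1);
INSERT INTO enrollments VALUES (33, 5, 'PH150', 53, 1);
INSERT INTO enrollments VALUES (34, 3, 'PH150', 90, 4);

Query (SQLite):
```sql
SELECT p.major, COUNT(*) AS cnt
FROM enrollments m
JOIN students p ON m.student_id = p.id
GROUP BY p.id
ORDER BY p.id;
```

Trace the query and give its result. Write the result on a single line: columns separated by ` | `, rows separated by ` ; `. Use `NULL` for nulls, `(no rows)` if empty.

CS | 5 ; Physics | 6 ; Philosophy | 2

Join each enrollments row to its students via student_id.
Group joined rows by students.id; compute COUNT(*) per group.
  3: ids {4, 22, 24, 28, 34} → COUNT(*)=5
  5: ids {3, 10, 13, 16, 32, 33} → COUNT(*)=6
  7: ids {9, 18} → COUNT(*)=2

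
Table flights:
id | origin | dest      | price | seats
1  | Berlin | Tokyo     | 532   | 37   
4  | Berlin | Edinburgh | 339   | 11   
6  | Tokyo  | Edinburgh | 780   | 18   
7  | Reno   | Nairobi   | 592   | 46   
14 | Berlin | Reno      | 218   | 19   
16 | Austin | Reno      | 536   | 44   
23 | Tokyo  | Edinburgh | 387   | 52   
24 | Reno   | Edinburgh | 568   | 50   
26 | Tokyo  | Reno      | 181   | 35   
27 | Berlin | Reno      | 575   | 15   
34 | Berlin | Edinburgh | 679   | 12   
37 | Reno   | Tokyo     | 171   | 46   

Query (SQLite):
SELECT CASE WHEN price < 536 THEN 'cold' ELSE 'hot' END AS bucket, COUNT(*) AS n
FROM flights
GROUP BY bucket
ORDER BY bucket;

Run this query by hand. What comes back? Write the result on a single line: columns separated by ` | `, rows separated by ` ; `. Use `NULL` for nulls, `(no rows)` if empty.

Bucket rows by price < 536 → 'cold' else 'hot'; count each bucket.

cold | 6 ; hot | 6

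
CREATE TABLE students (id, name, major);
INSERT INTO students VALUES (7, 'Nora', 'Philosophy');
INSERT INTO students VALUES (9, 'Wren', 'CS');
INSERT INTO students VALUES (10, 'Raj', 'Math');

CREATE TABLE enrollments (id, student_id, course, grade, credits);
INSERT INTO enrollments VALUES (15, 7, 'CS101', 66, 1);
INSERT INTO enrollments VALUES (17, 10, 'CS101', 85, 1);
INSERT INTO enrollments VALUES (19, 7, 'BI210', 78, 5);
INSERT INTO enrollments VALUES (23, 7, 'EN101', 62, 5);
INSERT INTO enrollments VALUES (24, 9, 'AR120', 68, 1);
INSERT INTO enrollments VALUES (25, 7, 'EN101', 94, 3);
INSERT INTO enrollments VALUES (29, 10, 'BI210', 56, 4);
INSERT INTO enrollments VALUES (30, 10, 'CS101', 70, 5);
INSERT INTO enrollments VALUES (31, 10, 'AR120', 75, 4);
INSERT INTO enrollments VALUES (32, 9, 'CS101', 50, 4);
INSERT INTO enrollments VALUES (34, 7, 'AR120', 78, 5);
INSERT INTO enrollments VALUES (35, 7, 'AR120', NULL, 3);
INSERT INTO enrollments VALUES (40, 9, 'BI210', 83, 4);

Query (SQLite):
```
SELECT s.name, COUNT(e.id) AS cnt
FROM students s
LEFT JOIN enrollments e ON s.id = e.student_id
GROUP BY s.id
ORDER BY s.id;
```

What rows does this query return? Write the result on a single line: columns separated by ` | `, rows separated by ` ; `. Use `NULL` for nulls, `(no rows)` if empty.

Nora | 6 ; Wren | 3 ; Raj | 4

LEFT JOIN keeps every students row; unmatched ones get NULL for enrollments columns.
Group by students.id and compute COUNT(e.id). COUNT(col) of an all-NULL group is 0.
  7: ids {15, 19, 23, 25, 34, 35} → COUNT(e.id)=6
  9: ids {24, 32, 40} → COUNT(e.id)=3
  10: ids {17, 29, 30, 31} → COUNT(e.id)=4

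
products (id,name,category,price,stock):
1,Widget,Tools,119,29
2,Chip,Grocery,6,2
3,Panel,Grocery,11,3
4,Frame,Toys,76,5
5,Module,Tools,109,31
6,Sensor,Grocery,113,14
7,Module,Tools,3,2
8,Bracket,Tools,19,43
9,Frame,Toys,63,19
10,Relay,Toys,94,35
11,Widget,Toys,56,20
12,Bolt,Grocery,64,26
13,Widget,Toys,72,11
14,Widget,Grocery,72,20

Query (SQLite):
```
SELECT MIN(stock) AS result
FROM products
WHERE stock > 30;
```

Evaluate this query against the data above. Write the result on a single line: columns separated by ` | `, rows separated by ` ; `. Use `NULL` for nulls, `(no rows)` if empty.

Rows where stock > 30 → stock values: [31, 43, 35].
MIN of non-NULL values = 31.

31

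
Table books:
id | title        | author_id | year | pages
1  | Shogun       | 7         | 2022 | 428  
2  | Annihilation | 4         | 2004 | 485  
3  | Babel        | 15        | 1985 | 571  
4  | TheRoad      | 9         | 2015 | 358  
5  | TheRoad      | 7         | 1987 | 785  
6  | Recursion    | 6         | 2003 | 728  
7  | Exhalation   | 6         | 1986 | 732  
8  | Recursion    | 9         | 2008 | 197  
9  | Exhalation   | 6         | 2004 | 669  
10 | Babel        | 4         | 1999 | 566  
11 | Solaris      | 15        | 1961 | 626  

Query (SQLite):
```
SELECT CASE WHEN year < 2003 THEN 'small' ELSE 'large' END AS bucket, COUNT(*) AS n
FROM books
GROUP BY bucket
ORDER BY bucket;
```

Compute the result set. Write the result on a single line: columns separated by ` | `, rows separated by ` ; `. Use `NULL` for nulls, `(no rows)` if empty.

large | 6 ; small | 5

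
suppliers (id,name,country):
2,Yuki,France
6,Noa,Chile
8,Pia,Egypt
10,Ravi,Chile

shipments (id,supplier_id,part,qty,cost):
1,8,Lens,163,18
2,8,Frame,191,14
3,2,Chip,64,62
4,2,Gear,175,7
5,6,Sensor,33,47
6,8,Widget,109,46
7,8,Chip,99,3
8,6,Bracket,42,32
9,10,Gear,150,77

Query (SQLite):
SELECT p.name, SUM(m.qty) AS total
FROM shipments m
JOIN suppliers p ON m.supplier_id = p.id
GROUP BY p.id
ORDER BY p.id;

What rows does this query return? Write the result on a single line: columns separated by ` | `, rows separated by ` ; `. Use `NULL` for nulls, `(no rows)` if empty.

Yuki | 239 ; Noa | 75 ; Pia | 562 ; Ravi | 150

Join each shipments row to its suppliers via supplier_id.
Group joined rows by suppliers.id; compute SUM(m.qty) per group.
  2: ids {3, 4} → SUM(m.qty)=239
  6: ids {5, 8} → SUM(m.qty)=75
  8: ids {1, 2, 6, 7} → SUM(m.qty)=562
  10: ids {9} → SUM(m.qty)=150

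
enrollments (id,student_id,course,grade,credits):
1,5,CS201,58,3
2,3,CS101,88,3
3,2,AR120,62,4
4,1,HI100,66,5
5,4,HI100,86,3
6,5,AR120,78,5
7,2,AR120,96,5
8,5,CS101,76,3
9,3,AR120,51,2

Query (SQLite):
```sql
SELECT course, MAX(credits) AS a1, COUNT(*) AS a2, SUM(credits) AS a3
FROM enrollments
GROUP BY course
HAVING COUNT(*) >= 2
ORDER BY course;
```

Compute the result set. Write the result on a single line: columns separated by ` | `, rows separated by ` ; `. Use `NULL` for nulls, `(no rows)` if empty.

AR120 | 5 | 4 | 16 ; CS101 | 3 | 2 | 6 ; HI100 | 5 | 2 | 8

Group enrollments by course.
Per group compute: MAX(credits), COUNT(*), SUM(credits).
HAVING: drop groups with fewer than 2 rows.
  AR120: ids {3, 6, 7, 9} → MAX(credits)=5, COUNT(*)=4, SUM(credits)=16
  CS101: ids {2, 8} → MAX(credits)=3, COUNT(*)=2, SUM(credits)=6
  CS201: ids {1} → MAX(credits)=3, COUNT(*)=1, SUM(credits)=3
  HI100: ids {4, 5} → MAX(credits)=5, COUNT(*)=2, SUM(credits)=8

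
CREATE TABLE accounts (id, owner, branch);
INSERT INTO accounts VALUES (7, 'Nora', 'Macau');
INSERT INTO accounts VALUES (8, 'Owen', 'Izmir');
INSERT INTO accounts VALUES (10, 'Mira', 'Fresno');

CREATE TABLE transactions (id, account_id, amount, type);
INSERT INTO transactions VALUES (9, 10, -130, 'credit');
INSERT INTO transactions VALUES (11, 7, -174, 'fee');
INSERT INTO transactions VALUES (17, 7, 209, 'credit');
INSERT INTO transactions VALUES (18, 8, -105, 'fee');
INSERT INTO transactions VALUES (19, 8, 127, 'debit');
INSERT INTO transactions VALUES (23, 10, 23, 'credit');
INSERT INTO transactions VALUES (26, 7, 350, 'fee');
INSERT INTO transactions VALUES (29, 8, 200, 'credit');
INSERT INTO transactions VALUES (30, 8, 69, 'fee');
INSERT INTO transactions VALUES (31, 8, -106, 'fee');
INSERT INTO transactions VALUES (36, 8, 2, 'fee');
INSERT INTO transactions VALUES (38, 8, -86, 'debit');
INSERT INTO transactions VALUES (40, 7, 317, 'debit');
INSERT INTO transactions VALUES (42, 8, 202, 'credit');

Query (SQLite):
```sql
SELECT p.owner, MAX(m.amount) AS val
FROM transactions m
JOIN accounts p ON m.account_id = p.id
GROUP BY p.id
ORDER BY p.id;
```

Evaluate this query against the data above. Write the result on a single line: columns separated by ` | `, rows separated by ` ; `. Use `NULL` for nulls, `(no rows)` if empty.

Nora | 350 ; Owen | 202 ; Mira | 23

Join each transactions row to its accounts via account_id.
Group joined rows by accounts.id; compute MAX(m.amount) per group.
  7: ids {11, 17, 26, 40} → MAX(m.amount)=350
  8: ids {18, 19, 29, 30, 31, 36, 38, 42} → MAX(m.amount)=202
  10: ids {9, 23} → MAX(m.amount)=23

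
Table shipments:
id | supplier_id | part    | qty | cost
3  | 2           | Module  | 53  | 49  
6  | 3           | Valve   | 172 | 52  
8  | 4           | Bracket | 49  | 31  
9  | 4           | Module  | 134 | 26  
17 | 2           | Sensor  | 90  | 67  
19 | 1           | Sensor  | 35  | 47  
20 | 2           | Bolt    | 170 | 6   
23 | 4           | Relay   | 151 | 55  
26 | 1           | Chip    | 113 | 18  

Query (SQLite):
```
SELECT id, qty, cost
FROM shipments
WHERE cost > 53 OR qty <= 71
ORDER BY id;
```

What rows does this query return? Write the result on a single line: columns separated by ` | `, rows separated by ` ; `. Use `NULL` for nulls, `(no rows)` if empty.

3 | 53 | 49 ; 8 | 49 | 31 ; 17 | 90 | 67 ; 19 | 35 | 47 ; 23 | 151 | 55

cost > 53: ids {17, 23}
qty <= 71: ids {3, 8, 19}
Combine with OR.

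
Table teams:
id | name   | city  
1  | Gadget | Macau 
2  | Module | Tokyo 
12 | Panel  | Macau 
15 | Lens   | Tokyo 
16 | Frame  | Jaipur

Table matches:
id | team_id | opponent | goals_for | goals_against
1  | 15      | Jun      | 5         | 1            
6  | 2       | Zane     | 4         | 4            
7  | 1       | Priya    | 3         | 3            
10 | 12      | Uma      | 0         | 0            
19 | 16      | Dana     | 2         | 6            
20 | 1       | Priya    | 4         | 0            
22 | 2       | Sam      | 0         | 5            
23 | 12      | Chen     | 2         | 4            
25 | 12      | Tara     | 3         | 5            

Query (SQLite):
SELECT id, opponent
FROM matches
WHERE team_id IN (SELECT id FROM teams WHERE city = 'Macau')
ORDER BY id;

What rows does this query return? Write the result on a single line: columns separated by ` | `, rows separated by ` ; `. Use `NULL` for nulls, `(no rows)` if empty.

Inner query: teams.id where city = 'Macau'.
Outer: keep matches rows whose team_id is in that set.
Inner query → {1, 12}

7 | Priya ; 10 | Uma ; 20 | Priya ; 23 | Chen ; 25 | Tara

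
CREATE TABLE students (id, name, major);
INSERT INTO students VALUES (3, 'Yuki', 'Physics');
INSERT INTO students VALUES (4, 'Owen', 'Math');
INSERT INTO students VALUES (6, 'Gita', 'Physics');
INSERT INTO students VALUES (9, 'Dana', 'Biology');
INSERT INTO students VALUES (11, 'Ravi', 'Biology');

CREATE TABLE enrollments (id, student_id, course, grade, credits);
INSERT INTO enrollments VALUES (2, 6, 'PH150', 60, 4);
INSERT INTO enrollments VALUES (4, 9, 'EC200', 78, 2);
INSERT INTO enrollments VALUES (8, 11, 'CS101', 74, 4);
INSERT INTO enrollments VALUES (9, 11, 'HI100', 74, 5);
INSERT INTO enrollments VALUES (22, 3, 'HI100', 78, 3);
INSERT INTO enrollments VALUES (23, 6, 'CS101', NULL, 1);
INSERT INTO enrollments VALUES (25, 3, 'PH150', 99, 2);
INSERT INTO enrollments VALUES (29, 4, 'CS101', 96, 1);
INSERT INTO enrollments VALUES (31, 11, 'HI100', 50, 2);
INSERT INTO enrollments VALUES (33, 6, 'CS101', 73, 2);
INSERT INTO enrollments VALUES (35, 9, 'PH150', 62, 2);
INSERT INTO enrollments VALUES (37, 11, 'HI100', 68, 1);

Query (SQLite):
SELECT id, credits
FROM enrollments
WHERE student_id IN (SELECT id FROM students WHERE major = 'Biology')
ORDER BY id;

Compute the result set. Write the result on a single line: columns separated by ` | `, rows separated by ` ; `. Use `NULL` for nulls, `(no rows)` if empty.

Inner query: students.id where major = 'Biology'.
Outer: keep enrollments rows whose student_id is in that set.
Inner query → {9, 11}

4 | 2 ; 8 | 4 ; 9 | 5 ; 31 | 2 ; 35 | 2 ; 37 | 1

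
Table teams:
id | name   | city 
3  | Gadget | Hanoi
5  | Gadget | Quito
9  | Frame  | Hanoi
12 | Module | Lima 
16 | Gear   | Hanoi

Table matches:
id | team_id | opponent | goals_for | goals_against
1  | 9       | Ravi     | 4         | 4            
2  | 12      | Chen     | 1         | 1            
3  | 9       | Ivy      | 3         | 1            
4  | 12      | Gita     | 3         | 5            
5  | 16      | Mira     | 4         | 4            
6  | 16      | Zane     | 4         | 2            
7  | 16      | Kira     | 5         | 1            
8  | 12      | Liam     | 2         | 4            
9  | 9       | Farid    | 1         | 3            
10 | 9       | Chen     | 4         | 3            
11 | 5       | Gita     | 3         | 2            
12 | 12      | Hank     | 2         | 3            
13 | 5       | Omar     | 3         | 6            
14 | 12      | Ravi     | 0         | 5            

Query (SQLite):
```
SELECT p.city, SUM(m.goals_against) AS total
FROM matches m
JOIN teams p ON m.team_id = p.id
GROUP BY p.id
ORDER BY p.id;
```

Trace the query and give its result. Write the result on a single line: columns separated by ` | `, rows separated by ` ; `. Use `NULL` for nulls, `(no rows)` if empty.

Join each matches row to its teams via team_id.
Group joined rows by teams.id; compute SUM(m.goals_against) per group.
  5: ids {11, 13} → SUM(m.goals_against)=8
  9: ids {1, 3, 9, 10} → SUM(m.goals_against)=11
  12: ids {2, 4, 8, 12, 14} → SUM(m.goals_against)=18
  16: ids {5, 6, 7} → SUM(m.goals_against)=7

Quito | 8 ; Hanoi | 11 ; Lima | 18 ; Hanoi | 7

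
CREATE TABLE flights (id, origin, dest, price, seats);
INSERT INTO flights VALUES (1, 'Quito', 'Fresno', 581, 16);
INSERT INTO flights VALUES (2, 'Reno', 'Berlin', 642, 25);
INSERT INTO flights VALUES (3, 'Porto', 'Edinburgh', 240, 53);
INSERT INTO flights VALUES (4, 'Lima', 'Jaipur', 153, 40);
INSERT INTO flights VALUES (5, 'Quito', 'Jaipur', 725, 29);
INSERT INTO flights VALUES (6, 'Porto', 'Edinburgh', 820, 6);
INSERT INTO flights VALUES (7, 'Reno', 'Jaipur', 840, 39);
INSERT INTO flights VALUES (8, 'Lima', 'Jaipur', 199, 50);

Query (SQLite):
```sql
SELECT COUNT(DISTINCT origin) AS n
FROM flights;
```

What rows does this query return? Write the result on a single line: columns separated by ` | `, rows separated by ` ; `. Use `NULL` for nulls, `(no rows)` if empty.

4

Count distinct non-NULL origin values.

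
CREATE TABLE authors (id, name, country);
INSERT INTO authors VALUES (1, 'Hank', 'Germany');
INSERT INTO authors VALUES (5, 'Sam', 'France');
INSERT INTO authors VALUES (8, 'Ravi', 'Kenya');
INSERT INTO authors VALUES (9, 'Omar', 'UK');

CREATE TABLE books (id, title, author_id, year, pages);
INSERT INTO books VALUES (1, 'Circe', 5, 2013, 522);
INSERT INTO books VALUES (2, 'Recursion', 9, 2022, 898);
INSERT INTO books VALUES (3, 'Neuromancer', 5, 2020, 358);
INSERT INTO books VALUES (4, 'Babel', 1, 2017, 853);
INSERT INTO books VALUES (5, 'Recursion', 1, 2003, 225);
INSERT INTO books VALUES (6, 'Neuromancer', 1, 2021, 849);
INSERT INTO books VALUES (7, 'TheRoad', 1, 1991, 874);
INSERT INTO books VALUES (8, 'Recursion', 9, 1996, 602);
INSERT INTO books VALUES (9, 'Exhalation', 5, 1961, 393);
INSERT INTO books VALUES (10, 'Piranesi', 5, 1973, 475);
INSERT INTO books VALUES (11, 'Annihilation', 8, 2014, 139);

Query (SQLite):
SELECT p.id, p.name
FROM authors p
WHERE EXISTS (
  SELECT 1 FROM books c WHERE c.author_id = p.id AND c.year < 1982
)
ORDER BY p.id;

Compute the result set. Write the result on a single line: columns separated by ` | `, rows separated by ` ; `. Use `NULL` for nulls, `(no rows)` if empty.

For each authors row, check whether any books with matching author_id has year < 1982.
Keep rows where that is true.

5 | Sam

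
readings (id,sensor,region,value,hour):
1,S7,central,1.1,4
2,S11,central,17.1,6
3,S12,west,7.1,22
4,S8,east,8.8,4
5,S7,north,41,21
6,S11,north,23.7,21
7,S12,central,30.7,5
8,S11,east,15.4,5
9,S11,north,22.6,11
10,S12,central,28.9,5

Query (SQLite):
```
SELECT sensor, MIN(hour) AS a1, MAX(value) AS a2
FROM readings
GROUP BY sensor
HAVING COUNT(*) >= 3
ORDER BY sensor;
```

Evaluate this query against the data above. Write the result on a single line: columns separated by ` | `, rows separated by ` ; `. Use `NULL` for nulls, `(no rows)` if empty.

S11 | 5 | 23.7 ; S12 | 5 | 30.7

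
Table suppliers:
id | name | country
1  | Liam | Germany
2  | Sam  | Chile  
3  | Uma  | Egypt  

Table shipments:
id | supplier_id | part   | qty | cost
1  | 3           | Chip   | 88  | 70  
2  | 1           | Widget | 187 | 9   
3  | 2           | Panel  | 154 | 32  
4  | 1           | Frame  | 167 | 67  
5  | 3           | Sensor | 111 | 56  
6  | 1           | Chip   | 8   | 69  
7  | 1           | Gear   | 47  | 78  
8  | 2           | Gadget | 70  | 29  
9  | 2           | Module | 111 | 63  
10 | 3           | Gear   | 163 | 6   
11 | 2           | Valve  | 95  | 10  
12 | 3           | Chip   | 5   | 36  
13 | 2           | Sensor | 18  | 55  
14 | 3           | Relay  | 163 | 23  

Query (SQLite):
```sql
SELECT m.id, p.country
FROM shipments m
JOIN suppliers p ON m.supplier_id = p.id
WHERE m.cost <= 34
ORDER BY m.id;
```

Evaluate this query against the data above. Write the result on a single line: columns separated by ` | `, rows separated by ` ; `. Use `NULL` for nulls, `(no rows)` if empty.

Each shipments row matches the suppliers row where supplier_id = suppliers.id.
Then keep rows with m.cost <= 34.

2 | Germany ; 3 | Chile ; 8 | Chile ; 10 | Egypt ; 11 | Chile ; 14 | Egypt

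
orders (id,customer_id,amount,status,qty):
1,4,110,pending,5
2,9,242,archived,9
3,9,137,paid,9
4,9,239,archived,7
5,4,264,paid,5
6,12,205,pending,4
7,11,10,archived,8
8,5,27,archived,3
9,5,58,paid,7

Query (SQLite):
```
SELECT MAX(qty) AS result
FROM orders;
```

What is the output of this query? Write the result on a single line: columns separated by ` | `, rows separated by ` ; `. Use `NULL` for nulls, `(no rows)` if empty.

All qty values: [5, 9, 9, 7, 5, 4, 8, 3, 7].
MAX of non-NULL values = 9.

9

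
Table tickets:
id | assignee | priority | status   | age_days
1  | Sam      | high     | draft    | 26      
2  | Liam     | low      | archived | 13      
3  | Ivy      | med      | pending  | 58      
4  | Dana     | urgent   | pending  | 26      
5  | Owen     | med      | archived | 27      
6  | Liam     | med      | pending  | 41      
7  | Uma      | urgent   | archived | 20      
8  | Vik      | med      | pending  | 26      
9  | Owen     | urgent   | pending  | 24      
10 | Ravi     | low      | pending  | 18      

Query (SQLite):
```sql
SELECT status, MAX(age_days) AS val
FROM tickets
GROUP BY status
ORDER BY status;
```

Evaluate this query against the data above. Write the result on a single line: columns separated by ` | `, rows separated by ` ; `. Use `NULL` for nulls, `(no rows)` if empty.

archived | 27 ; draft | 26 ; pending | 58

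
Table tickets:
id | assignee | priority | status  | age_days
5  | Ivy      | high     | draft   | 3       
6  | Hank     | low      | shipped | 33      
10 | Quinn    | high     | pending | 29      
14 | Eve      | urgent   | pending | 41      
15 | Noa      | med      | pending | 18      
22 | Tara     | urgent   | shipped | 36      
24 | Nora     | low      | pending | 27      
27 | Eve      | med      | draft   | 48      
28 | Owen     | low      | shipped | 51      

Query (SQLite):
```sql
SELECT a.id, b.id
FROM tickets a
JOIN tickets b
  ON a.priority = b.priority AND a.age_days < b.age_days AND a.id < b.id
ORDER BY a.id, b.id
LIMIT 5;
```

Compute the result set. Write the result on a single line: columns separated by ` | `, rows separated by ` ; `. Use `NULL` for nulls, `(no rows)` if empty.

Pairs (a,b) with same priority, a.age_days < b.age_days, a.id < b.id.
priority groups: high:{5,10} low:{6,24,28} med:{15,27} urgent:{14,22}
Ordered by (a.id, b.id); first 5.

5 | 10 ; 6 | 28 ; 15 | 27 ; 24 | 28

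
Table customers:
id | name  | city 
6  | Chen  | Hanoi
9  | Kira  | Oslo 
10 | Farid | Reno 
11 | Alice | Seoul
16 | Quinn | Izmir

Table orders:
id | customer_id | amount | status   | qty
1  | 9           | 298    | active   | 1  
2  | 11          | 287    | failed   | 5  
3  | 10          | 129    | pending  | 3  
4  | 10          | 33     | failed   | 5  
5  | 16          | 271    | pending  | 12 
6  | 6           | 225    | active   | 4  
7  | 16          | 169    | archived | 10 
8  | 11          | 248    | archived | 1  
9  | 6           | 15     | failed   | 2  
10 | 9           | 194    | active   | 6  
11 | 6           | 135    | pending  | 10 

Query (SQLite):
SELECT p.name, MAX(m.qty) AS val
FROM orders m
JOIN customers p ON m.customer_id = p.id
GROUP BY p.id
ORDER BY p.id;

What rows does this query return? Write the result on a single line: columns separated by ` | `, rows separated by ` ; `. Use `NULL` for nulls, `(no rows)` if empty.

Join each orders row to its customers via customer_id.
Group joined rows by customers.id; compute MAX(m.qty) per group.
  6: ids {6, 9, 11} → MAX(m.qty)=10
  9: ids {1, 10} → MAX(m.qty)=6
  10: ids {3, 4} → MAX(m.qty)=5
  11: ids {2, 8} → MAX(m.qty)=5
  16: ids {5, 7} → MAX(m.qty)=12

Chen | 10 ; Kira | 6 ; Farid | 5 ; Alice | 5 ; Quinn | 12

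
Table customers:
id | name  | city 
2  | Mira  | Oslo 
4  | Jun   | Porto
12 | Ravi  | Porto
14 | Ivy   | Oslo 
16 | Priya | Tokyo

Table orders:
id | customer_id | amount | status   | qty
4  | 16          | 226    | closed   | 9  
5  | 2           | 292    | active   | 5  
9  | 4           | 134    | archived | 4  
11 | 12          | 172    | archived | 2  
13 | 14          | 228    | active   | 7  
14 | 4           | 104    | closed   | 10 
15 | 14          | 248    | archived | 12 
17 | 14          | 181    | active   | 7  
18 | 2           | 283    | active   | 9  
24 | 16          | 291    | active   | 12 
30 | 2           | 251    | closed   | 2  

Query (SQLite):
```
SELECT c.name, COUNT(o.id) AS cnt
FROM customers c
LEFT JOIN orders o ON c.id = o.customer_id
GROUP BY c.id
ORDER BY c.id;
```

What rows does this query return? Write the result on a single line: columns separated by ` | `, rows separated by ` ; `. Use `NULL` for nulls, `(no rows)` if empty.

LEFT JOIN keeps every customers row; unmatched ones get NULL for orders columns.
Group by customers.id and compute COUNT(o.id). COUNT(col) of an all-NULL group is 0.
  2: ids {5, 18, 30} → COUNT(o.id)=3
  4: ids {9, 14} → COUNT(o.id)=2
  12: ids {11} → COUNT(o.id)=1
  14: ids {13, 15, 17} → COUNT(o.id)=3
  16: ids {4, 24} → COUNT(o.id)=2

Mira | 3 ; Jun | 2 ; Ravi | 1 ; Ivy | 3 ; Priya | 2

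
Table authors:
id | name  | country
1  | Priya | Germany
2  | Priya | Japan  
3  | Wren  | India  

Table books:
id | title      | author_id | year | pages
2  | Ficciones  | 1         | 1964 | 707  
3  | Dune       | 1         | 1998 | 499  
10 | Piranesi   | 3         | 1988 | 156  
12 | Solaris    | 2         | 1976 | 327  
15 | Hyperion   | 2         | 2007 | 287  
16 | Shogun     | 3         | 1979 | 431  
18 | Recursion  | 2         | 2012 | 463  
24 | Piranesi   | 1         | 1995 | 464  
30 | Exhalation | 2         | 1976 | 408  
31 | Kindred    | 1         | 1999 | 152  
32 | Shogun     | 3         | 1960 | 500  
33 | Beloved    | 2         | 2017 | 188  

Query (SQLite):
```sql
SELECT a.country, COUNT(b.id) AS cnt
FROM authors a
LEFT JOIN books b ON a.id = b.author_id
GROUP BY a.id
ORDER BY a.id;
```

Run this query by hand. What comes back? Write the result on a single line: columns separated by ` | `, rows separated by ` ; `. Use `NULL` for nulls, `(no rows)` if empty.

Germany | 4 ; Japan | 5 ; India | 3

LEFT JOIN keeps every authors row; unmatched ones get NULL for books columns.
Group by authors.id and compute COUNT(b.id). COUNT(col) of an all-NULL group is 0.
  1: ids {2, 3, 24, 31} → COUNT(b.id)=4
  2: ids {12, 15, 18, 30, 33} → COUNT(b.id)=5
  3: ids {10, 16, 32} → COUNT(b.id)=3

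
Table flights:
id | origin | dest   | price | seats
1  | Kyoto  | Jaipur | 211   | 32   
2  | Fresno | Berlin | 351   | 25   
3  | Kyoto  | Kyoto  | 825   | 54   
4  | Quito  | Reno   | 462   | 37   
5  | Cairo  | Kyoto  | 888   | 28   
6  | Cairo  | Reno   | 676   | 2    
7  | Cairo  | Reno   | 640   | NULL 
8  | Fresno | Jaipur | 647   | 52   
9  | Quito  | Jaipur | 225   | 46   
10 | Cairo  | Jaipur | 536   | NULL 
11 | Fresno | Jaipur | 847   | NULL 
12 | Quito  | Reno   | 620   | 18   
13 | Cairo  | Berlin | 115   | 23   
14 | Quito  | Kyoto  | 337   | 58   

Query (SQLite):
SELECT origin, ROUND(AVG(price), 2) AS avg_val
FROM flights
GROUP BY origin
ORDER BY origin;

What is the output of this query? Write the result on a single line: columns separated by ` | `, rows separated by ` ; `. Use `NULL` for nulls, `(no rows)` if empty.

Cairo | 571 ; Fresno | 615 ; Kyoto | 518 ; Quito | 411

Partition flights by origin; compute ROUND(AVG(price), 2) within each group.
  Cairo: ids {5, 6, 7, 10, 13} → ROUND(AVG(price), 2)=571
  Fresno: ids {2, 8, 11} → ROUND(AVG(price), 2)=615
  Kyoto: ids {1, 3} → ROUND(AVG(price), 2)=518
  Quito: ids {4, 9, 12, 14} → ROUND(AVG(price), 2)=411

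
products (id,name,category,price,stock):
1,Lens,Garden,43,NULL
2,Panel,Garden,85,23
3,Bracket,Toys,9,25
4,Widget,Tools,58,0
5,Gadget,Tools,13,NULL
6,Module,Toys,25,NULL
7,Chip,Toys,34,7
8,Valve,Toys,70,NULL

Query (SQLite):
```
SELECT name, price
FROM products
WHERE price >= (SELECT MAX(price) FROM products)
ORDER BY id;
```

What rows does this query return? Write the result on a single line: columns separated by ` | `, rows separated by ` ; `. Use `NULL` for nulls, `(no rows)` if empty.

Panel | 85

Scalar subquery: MAX(price) over all products rows = 85.
Keep rows where price >= that value.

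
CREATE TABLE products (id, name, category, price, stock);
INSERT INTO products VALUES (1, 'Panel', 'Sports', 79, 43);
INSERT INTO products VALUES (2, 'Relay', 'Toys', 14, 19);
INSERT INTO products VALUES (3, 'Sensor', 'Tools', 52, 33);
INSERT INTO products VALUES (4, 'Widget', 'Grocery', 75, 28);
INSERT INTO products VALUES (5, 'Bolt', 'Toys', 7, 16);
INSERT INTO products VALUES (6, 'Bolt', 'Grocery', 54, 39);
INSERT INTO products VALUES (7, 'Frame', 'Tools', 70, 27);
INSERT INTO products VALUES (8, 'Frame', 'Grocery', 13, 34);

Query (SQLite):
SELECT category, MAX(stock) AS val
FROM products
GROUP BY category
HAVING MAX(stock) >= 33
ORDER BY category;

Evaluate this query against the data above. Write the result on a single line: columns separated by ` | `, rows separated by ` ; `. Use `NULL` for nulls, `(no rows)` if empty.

Grocery | 39 ; Sports | 43 ; Tools | 33

Partition products by category; compute MAX(stock) within each group.
HAVING: keep groups where MAX(stock) >= 33.
  Grocery: ids {4, 6, 8} → MAX(stock)=39
  Sports: ids {1} → MAX(stock)=43
  Tools: ids {3, 7} → MAX(stock)=33
  Toys: ids {2, 5} → MAX(stock)=19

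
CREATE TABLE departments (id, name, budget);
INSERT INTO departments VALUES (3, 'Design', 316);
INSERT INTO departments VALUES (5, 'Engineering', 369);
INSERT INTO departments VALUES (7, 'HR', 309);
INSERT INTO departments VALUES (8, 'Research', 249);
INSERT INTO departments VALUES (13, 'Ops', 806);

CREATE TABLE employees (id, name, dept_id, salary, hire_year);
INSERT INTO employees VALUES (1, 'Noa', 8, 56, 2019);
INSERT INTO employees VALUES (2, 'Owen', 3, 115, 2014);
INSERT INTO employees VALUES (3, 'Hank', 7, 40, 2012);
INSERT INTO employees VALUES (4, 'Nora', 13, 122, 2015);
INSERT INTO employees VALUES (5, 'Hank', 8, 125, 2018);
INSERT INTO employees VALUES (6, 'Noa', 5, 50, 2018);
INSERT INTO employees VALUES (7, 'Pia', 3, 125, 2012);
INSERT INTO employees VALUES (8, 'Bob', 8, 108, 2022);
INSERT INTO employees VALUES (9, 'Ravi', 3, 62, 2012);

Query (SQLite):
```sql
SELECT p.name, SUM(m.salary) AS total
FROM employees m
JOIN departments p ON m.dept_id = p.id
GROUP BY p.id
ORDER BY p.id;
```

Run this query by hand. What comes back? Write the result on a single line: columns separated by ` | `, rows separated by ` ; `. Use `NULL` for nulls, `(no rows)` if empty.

Design | 302 ; Engineering | 50 ; HR | 40 ; Research | 289 ; Ops | 122

Join each employees row to its departments via dept_id.
Group joined rows by departments.id; compute SUM(m.salary) per group.
  3: ids {2, 7, 9} → SUM(m.salary)=302
  5: ids {6} → SUM(m.salary)=50
  7: ids {3} → SUM(m.salary)=40
  8: ids {1, 5, 8} → SUM(m.salary)=289
  13: ids {4} → SUM(m.salary)=122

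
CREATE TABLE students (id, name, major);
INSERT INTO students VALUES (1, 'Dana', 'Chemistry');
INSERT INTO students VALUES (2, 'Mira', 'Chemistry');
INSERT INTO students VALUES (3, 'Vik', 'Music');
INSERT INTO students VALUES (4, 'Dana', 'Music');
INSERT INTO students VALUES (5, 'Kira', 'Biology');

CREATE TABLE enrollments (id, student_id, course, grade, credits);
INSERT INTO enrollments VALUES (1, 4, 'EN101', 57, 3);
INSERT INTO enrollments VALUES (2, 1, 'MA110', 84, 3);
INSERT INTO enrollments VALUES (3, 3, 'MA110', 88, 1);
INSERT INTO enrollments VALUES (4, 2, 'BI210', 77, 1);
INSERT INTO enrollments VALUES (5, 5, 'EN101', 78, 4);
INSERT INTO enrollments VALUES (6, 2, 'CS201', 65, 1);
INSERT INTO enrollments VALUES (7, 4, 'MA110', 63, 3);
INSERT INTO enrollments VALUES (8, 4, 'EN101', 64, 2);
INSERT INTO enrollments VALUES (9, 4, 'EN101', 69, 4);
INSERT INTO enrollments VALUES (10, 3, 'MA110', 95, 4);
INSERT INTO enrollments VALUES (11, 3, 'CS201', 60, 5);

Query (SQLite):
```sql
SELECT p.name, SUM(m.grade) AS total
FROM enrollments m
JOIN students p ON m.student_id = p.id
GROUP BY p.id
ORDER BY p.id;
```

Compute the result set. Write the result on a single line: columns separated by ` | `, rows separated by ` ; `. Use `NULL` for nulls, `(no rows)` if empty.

Join each enrollments row to its students via student_id.
Group joined rows by students.id; compute SUM(m.grade) per group.
  1: ids {2} → SUM(m.grade)=84
  2: ids {4, 6} → SUM(m.grade)=142
  3: ids {3, 10, 11} → SUM(m.grade)=243
  4: ids {1, 7, 8, 9} → SUM(m.grade)=253
  5: ids {5} → SUM(m.grade)=78

Dana | 84 ; Mira | 142 ; Vik | 243 ; Dana | 253 ; Kira | 78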